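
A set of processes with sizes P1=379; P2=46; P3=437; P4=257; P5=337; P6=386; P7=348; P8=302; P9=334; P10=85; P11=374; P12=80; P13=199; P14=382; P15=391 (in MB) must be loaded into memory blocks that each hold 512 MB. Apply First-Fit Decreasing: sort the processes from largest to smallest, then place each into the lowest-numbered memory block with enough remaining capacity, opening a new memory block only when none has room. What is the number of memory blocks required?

Sorted descending: 437, 391, 386, 382, 379, 374, 348, 337, 334, 302, 257, 199, 85, 80, 46.
Put 437 MB in memory block 1; 75 MB remain.
Put 391 MB in memory block 2; 121 MB remain.
Put 386 MB in memory block 3; 126 MB remain.
Put 382 MB in memory block 4; 130 MB remain.
Put 379 MB in memory block 5; 133 MB remain.
Put 374 MB in memory block 6; 138 MB remain.
Put 348 MB in memory block 7; 164 MB remain.
Put 337 MB in memory block 8; 175 MB remain.
Put 334 MB in memory block 9; 178 MB remain.
Put 302 MB in memory block 10; 210 MB remain.
Put 257 MB in memory block 11; 255 MB remain.
Put 199 MB in memory block 10; 11 MB remain.
Put 85 MB in memory block 2; 36 MB remain.
Put 80 MB in memory block 3; 46 MB remain.
Put 46 MB in memory block 1; 29 MB remain.

11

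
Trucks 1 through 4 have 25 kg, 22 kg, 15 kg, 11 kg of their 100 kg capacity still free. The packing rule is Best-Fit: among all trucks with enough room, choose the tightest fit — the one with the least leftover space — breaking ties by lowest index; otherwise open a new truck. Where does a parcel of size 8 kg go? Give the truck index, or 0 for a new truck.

4

Trucks with room: truck 1 (25 kg), truck 2 (22 kg), truck 3 (15 kg), truck 4 (11 kg).
Tightest fit is truck 4 with 11 kg free.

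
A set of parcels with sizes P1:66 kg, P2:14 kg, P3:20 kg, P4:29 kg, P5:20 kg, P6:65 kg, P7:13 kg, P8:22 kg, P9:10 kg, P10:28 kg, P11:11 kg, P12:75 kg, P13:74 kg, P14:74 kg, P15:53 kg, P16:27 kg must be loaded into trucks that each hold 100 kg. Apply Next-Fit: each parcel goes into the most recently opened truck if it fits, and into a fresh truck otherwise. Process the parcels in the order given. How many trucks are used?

8

truck 1: place P1 (66 kg), 34 kg left
truck 1: place P2 (14 kg), 20 kg left
truck 1: place P3 (20 kg), 0 kg left
truck 2: place P4 (29 kg), 71 kg left
truck 2: place P5 (20 kg), 51 kg left
truck 3: place P6 (65 kg), 35 kg left
truck 3: place P7 (13 kg), 22 kg left
truck 3: place P8 (22 kg), 0 kg left
truck 4: place P9 (10 kg), 90 kg left
truck 4: place P10 (28 kg), 62 kg left
truck 4: place P11 (11 kg), 51 kg left
truck 5: place P12 (75 kg), 25 kg left
truck 6: place P13 (74 kg), 26 kg left
truck 7: place P14 (74 kg), 26 kg left
truck 8: place P15 (53 kg), 47 kg left
truck 8: place P16 (27 kg), 20 kg left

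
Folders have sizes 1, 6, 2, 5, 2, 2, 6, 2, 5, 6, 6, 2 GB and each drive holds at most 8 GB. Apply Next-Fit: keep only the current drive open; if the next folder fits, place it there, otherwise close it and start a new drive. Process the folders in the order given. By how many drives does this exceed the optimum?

1

Next-Fit: [1,6] [2,5] [2,2] [6,2] [5] [6] [6,2] → 7 drives.
Total size 45 GB; any packing needs at least ⌈45/8⌉ = 6 drives.
An optimal packing achieves that bound: [6,2] [6,2] [6,2] [6,2] [5,2,1] [5] → 6 drives.
Excess: 7 − 6 = 1.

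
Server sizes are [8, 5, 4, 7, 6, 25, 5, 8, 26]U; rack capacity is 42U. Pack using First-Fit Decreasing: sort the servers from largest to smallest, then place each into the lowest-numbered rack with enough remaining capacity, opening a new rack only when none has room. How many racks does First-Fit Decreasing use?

Sorted descending: 26, 25, 8, 8, 7, 6, 5, 5, 4.
Put 26U in rack 1; 16U remain.
Put 25U in rack 2; 17U remain.
Put 8U in rack 1; 8U remain.
Put 8U in rack 1; 0U remain.
Put 7U in rack 2; 10U remain.
Put 6U in rack 2; 4U remain.
Put 5U in rack 3; 37U remain.
Put 5U in rack 3; 32U remain.
Put 4U in rack 2; 0U remain.

3 racks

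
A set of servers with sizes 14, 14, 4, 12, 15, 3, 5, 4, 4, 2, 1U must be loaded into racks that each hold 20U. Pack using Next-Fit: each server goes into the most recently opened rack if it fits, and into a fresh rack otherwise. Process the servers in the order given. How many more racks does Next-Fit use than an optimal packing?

Next-Fit: [14] [14,4] [12] [15,3] [5,4,4,2,1] → 5 racks.
Total size 78U; any packing needs at least ⌈78/20⌉ = 4 racks.
An optimal packing achieves that bound: [15,5] [14,4,2] [14,4,1] [12,4,3] → 4 racks.
Excess: 5 − 4 = 1.

1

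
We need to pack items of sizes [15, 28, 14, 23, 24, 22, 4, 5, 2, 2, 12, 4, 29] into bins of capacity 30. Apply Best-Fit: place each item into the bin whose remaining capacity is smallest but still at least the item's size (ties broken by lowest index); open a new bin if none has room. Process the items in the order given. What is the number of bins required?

7 bins

15 → bin 1 (remaining 15)
28 → bin 2 (remaining 2)
14 → bin 1 (remaining 1)
23 → bin 3 (remaining 7)
24 → bin 4 (remaining 6)
22 → bin 5 (remaining 8)
4 → bin 4 (remaining 2)
5 → bin 3 (remaining 2)
2 → bin 2 (remaining 0)
2 → bin 3 (remaining 0)
12 → bin 6 (remaining 18)
4 → bin 5 (remaining 4)
29 → bin 7 (remaining 1)
Final bins: [15,14] [28,2] [23,5,2] [24,4] [22,4] [12] [29].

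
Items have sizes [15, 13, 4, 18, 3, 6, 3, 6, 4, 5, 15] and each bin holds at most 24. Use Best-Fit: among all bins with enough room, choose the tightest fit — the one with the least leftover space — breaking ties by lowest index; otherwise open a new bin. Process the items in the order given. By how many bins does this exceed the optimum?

0

Best-Fit: [15,4,3] [13,3,6] [18,6] [4,5,15] → 4 bins.
Total size 92; any packing needs at least ⌈92/24⌉ = 4 bins.
So 4 is already optimal.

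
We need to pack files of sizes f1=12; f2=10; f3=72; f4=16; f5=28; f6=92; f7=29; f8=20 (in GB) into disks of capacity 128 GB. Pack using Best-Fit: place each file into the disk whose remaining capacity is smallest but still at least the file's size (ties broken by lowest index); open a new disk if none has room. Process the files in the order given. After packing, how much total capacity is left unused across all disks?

105

Put f1 (12 GB) in disk 1; 116 GB remain.
Put f2 (10 GB) in disk 1; 106 GB remain.
Put f3 (72 GB) in disk 1; 34 GB remain.
Put f4 (16 GB) in disk 1; 18 GB remain.
Put f5 (28 GB) in disk 2; 100 GB remain.
Put f6 (92 GB) in disk 2; 8 GB remain.
Put f7 (29 GB) in disk 3; 99 GB remain.
Put f8 (20 GB) in disk 3; 79 GB remain.
3 disks × 128 GB = 384 GB; used 279 GB; unused 105 GB.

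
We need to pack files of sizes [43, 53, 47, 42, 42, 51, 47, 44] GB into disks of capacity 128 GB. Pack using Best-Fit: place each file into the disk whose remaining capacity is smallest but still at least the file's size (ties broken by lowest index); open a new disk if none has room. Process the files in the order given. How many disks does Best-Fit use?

disk 1: place 43 GB, 85 GB left
disk 1: place 53 GB, 32 GB left
disk 2: place 47 GB, 81 GB left
disk 2: place 42 GB, 39 GB left
disk 3: place 42 GB, 86 GB left
disk 3: place 51 GB, 35 GB left
disk 4: place 47 GB, 81 GB left
disk 4: place 44 GB, 37 GB left
Final disks: [43,53] [47,42] [42,51] [47,44].

4 disks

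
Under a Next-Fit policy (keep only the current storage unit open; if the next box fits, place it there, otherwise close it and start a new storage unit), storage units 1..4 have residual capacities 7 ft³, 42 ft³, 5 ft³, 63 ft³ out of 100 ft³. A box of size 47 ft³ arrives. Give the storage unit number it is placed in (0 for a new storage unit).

4

Next-Fit only looks at storage unit 4, which has 63 ft³ free.
47 ft³ fits there.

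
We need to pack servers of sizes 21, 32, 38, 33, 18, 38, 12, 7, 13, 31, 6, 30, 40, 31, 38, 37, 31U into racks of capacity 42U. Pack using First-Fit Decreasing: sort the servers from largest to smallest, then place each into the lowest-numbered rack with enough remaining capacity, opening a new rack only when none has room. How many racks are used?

13 racks

Sorted descending: 40, 38, 38, 38, 37, 33, 32, 31, 31, 31, 30, 21, 18, 13, 12, 7, 6.
Put 40U in rack 1; 2U remain.
Put 38U in rack 2; 4U remain.
Put 38U in rack 3; 4U remain.
Put 38U in rack 4; 4U remain.
Put 37U in rack 5; 5U remain.
Put 33U in rack 6; 9U remain.
Put 32U in rack 7; 10U remain.
Put 31U in rack 8; 11U remain.
Put 31U in rack 9; 11U remain.
Put 31U in rack 10; 11U remain.
Put 30U in rack 11; 12U remain.
Put 21U in rack 12; 21U remain.
Put 18U in rack 12; 3U remain.
Put 13U in rack 13; 29U remain.
Put 12U in rack 11; 0U remain.
Put 7U in rack 6; 2U remain.
Put 6U in rack 7; 4U remain.
Final racks: [40] [38] [38] [38] [37] [33,7] [32,6] [31] [31] [31] [30,12] [21,18] [13].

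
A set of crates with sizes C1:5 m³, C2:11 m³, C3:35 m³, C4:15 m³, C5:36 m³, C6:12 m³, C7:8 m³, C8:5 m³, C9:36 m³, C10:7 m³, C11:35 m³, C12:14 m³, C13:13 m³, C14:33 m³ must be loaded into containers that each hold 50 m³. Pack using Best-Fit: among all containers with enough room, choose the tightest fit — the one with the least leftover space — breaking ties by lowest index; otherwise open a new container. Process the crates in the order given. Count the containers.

6

C1 (5 m³) → container 1 (remaining 45 m³)
C2 (11 m³) → container 1 (remaining 34 m³)
C3 (35 m³) → container 2 (remaining 15 m³)
C4 (15 m³) → container 2 (remaining 0 m³)
C5 (36 m³) → container 3 (remaining 14 m³)
C6 (12 m³) → container 3 (remaining 2 m³)
C7 (8 m³) → container 1 (remaining 26 m³)
C8 (5 m³) → container 1 (remaining 21 m³)
C9 (36 m³) → container 4 (remaining 14 m³)
C10 (7 m³) → container 4 (remaining 7 m³)
C11 (35 m³) → container 5 (remaining 15 m³)
C12 (14 m³) → container 5 (remaining 1 m³)
C13 (13 m³) → container 1 (remaining 8 m³)
C14 (33 m³) → container 6 (remaining 17 m³)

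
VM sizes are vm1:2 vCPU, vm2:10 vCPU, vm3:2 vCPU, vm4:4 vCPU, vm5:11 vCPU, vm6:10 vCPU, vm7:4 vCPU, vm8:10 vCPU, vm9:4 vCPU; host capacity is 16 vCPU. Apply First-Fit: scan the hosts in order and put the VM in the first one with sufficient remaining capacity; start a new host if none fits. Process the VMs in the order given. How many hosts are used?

vm1 (2 vCPU) → host 1 (remaining 14 vCPU)
vm2 (10 vCPU) → host 1 (remaining 4 vCPU)
vm3 (2 vCPU) → host 1 (remaining 2 vCPU)
vm4 (4 vCPU) → host 2 (remaining 12 vCPU)
vm5 (11 vCPU) → host 2 (remaining 1 vCPU)
vm6 (10 vCPU) → host 3 (remaining 6 vCPU)
vm7 (4 vCPU) → host 3 (remaining 2 vCPU)
vm8 (10 vCPU) → host 4 (remaining 6 vCPU)
vm9 (4 vCPU) → host 4 (remaining 2 vCPU)
Final hosts: [2,10,2] [4,11] [10,4] [10,4].

4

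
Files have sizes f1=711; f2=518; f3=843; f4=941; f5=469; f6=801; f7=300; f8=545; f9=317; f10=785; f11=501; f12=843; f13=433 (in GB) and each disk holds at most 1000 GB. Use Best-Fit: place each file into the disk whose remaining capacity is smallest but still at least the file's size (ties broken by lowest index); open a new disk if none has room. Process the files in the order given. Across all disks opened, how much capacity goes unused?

1993

disk 1: place f1 (711 GB), 289 GB left
disk 2: place f2 (518 GB), 482 GB left
disk 3: place f3 (843 GB), 157 GB left
disk 4: place f4 (941 GB), 59 GB left
disk 2: place f5 (469 GB), 13 GB left
disk 5: place f6 (801 GB), 199 GB left
disk 6: place f7 (300 GB), 700 GB left
disk 6: place f8 (545 GB), 155 GB left
disk 7: place f9 (317 GB), 683 GB left
disk 8: place f10 (785 GB), 215 GB left
disk 7: place f11 (501 GB), 182 GB left
disk 9: place f12 (843 GB), 157 GB left
disk 10: place f13 (433 GB), 567 GB left
10 disks × 1000 GB = 10000 GB; used 8007 GB; unused 1993 GB.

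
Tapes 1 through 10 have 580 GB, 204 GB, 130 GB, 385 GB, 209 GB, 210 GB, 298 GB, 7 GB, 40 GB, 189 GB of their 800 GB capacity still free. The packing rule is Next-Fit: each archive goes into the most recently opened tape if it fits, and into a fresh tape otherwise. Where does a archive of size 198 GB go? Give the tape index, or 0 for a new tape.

Next-Fit only looks at tape 10, which has 189 GB free.
198 GB does not fit, so a new tape is opened.

0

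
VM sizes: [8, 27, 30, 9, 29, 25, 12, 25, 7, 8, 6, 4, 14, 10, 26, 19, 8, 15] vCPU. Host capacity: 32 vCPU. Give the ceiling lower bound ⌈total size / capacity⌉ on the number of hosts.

Total size = 8 + 27 + 30 + 9 + 29 + 25 + 12 + 25 + 7 + 8 + 6 + 4 + 14 + 10 + 26 + 19 + 8 + 15 = 282 vCPU.
⌈282 / 32⌉ = 9.

9 hosts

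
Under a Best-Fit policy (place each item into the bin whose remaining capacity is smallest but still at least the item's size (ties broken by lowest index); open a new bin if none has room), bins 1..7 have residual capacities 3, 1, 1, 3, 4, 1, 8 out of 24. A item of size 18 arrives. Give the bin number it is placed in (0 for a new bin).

0

No bin has ≥ 18 free, so a new bin is opened.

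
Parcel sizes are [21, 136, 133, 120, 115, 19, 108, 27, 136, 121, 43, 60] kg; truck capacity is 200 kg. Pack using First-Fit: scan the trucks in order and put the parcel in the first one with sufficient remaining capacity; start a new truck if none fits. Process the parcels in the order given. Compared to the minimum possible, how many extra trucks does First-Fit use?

0

First-Fit: [21,136,19] [133,27] [120,43] [115,60] [108] [136] [121] → 7 trucks.
7 parcels exceed 100 kg (half the capacity), and no two of those can share a truck, so at least 7 trucks are needed.
So 7 is already optimal.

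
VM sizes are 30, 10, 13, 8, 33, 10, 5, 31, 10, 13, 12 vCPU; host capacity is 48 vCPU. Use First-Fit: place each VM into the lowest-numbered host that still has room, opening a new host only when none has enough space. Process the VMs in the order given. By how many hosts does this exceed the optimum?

0

First-Fit: [30,10,8] [13,33] [10,5,31] [10,13,12] → 4 hosts.
Total size 175 vCPU; any packing needs at least ⌈175/48⌉ = 4 hosts.
So 4 is already optimal.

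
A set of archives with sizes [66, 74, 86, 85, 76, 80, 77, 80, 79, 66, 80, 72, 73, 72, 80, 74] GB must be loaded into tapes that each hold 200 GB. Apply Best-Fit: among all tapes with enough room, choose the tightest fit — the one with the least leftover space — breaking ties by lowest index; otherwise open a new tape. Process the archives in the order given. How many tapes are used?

8 tapes

66 GB → tape 1 (remaining 134 GB)
74 GB → tape 1 (remaining 60 GB)
86 GB → tape 2 (remaining 114 GB)
85 GB → tape 2 (remaining 29 GB)
76 GB → tape 3 (remaining 124 GB)
80 GB → tape 3 (remaining 44 GB)
77 GB → tape 4 (remaining 123 GB)
80 GB → tape 4 (remaining 43 GB)
79 GB → tape 5 (remaining 121 GB)
66 GB → tape 5 (remaining 55 GB)
80 GB → tape 6 (remaining 120 GB)
72 GB → tape 6 (remaining 48 GB)
73 GB → tape 7 (remaining 127 GB)
72 GB → tape 7 (remaining 55 GB)
80 GB → tape 8 (remaining 120 GB)
74 GB → tape 8 (remaining 46 GB)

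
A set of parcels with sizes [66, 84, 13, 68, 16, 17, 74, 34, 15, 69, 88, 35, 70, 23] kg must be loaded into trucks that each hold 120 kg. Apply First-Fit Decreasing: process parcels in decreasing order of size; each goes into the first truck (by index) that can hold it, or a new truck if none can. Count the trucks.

7 trucks

Sorted descending: 88, 84, 74, 70, 69, 68, 66, 35, 34, 23, 17, 16, 15, 13.
truck 1: place 88 kg, 32 kg left
truck 2: place 84 kg, 36 kg left
truck 3: place 74 kg, 46 kg left
truck 4: place 70 kg, 50 kg left
truck 5: place 69 kg, 51 kg left
truck 6: place 68 kg, 52 kg left
truck 7: place 66 kg, 54 kg left
truck 2: place 35 kg, 1 kg left
truck 3: place 34 kg, 12 kg left
truck 1: place 23 kg, 9 kg left
truck 4: place 17 kg, 33 kg left
truck 4: place 16 kg, 17 kg left
truck 4: place 15 kg, 2 kg left
truck 5: place 13 kg, 38 kg left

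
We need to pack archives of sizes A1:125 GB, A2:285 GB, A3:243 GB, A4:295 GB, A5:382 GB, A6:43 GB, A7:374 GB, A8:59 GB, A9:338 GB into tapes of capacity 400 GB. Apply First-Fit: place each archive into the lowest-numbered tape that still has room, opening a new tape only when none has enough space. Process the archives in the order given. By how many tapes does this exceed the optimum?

0

First-Fit: [125,243] [285,43,59] [295] [382] [374] [338] → 6 tapes.
Total size 2144 GB; any packing needs at least ⌈2144/400⌉ = 6 tapes.
So 6 is already optimal.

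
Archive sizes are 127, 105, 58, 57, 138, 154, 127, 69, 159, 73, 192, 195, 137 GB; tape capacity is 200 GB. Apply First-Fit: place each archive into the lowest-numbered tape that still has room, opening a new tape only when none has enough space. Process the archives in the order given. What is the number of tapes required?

10 tapes

Put 127 GB in tape 1; 73 GB remain.
Put 105 GB in tape 2; 95 GB remain.
Put 58 GB in tape 1; 15 GB remain.
Put 57 GB in tape 2; 38 GB remain.
Put 138 GB in tape 3; 62 GB remain.
Put 154 GB in tape 4; 46 GB remain.
Put 127 GB in tape 5; 73 GB remain.
Put 69 GB in tape 5; 4 GB remain.
Put 159 GB in tape 6; 41 GB remain.
Put 73 GB in tape 7; 127 GB remain.
Put 192 GB in tape 8; 8 GB remain.
Put 195 GB in tape 9; 5 GB remain.
Put 137 GB in tape 10; 63 GB remain.
Final tapes: [127,58] [105,57] [138] [154] [127,69] [159] [73] [192] [195] [137].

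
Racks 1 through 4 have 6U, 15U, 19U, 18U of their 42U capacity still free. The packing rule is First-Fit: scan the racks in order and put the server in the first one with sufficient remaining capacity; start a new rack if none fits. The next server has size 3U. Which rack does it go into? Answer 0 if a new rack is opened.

1

Racks with room: rack 1 (6U), rack 2 (15U), rack 3 (19U), rack 4 (18U).
The first with room is rack 1.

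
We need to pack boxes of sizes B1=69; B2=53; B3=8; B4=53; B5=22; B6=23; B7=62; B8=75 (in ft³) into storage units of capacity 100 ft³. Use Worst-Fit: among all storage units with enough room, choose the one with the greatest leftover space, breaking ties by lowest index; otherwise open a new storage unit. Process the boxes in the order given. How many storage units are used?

B1 (69 ft³) → storage unit 1 (remaining 31 ft³)
B2 (53 ft³) → storage unit 2 (remaining 47 ft³)
B3 (8 ft³) → storage unit 2 (remaining 39 ft³)
B4 (53 ft³) → storage unit 3 (remaining 47 ft³)
B5 (22 ft³) → storage unit 3 (remaining 25 ft³)
B6 (23 ft³) → storage unit 2 (remaining 16 ft³)
B7 (62 ft³) → storage unit 4 (remaining 38 ft³)
B8 (75 ft³) → storage unit 5 (remaining 25 ft³)
Final storage units: [69] [53,8,23] [53,22] [62] [75].

5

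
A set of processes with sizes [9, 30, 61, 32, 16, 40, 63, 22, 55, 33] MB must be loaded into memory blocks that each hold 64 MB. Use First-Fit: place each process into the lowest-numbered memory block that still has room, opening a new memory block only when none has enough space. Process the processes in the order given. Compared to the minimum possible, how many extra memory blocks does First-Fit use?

First-Fit: [9,30,16] [61] [32,22] [40] [63] [55] [33] → 7 memory blocks.
Total size 361 MB; any packing needs at least ⌈361/64⌉ = 6 memory blocks.
An optimal packing achieves that bound: [63] [61] [55,9] [40,22] [33,30] [32,16] → 6 memory blocks.
Excess: 7 − 6 = 1.

1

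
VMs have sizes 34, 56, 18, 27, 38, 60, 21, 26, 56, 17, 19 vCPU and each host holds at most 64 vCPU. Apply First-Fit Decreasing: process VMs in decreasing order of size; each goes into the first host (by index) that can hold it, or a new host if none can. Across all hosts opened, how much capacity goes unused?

76

Sorted descending: 60, 56, 56, 38, 34, 27, 26, 21, 19, 18, 17.
60 vCPU → host 1 (remaining 4 vCPU)
56 vCPU → host 2 (remaining 8 vCPU)
56 vCPU → host 3 (remaining 8 vCPU)
38 vCPU → host 4 (remaining 26 vCPU)
34 vCPU → host 5 (remaining 30 vCPU)
27 vCPU → host 5 (remaining 3 vCPU)
26 vCPU → host 4 (remaining 0 vCPU)
21 vCPU → host 6 (remaining 43 vCPU)
19 vCPU → host 6 (remaining 24 vCPU)
18 vCPU → host 6 (remaining 6 vCPU)
17 vCPU → host 7 (remaining 47 vCPU)
7 hosts × 64 vCPU = 448 vCPU; used 372 vCPU; unused 76 vCPU.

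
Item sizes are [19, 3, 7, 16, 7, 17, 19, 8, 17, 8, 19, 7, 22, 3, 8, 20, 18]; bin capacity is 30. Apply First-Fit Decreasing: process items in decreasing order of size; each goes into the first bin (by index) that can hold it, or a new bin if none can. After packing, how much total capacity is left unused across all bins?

52

Sorted descending: 22, 20, 19, 19, 19, 18, 17, 17, 16, 8, 8, 8, 7, 7, 7, 3, 3.
bin 1: place 22, 8 left
bin 2: place 20, 10 left
bin 3: place 19, 11 left
bin 4: place 19, 11 left
bin 5: place 19, 11 left
bin 6: place 18, 12 left
bin 7: place 17, 13 left
bin 8: place 17, 13 left
bin 9: place 16, 14 left
bin 1: place 8, 0 left
bin 2: place 8, 2 left
bin 3: place 8, 3 left
bin 4: place 7, 4 left
bin 5: place 7, 4 left
bin 6: place 7, 5 left
bin 3: place 3, 0 left
bin 4: place 3, 1 left
9 bins × 30 = 270; used 218; unused 52.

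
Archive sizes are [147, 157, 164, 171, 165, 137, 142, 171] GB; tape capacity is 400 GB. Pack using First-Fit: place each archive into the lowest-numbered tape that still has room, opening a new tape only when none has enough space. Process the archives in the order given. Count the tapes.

147 GB → tape 1 (remaining 253 GB)
157 GB → tape 1 (remaining 96 GB)
164 GB → tape 2 (remaining 236 GB)
171 GB → tape 2 (remaining 65 GB)
165 GB → tape 3 (remaining 235 GB)
137 GB → tape 3 (remaining 98 GB)
142 GB → tape 4 (remaining 258 GB)
171 GB → tape 4 (remaining 87 GB)

4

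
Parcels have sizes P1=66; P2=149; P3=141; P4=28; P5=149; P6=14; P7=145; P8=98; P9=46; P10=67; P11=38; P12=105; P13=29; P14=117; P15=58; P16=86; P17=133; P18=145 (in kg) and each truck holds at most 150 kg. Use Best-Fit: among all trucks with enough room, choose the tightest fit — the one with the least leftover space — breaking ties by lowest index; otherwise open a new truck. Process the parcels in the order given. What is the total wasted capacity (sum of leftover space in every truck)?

P1 (66 kg) → truck 1 (remaining 84 kg)
P2 (149 kg) → truck 2 (remaining 1 kg)
P3 (141 kg) → truck 3 (remaining 9 kg)
P4 (28 kg) → truck 1 (remaining 56 kg)
P5 (149 kg) → truck 4 (remaining 1 kg)
P6 (14 kg) → truck 1 (remaining 42 kg)
P7 (145 kg) → truck 5 (remaining 5 kg)
P8 (98 kg) → truck 6 (remaining 52 kg)
P9 (46 kg) → truck 6 (remaining 6 kg)
P10 (67 kg) → truck 7 (remaining 83 kg)
P11 (38 kg) → truck 1 (remaining 4 kg)
P12 (105 kg) → truck 8 (remaining 45 kg)
P13 (29 kg) → truck 8 (remaining 16 kg)
P14 (117 kg) → truck 9 (remaining 33 kg)
P15 (58 kg) → truck 7 (remaining 25 kg)
P16 (86 kg) → truck 10 (remaining 64 kg)
P17 (133 kg) → truck 11 (remaining 17 kg)
P18 (145 kg) → truck 12 (remaining 5 kg)
12 trucks × 150 kg = 1800 kg; used 1614 kg; unused 186 kg.

186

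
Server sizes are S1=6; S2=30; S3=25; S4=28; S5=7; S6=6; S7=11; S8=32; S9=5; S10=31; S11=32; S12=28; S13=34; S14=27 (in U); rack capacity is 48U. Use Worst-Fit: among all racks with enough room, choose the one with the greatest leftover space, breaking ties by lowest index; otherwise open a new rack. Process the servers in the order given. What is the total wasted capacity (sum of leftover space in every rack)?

S1 (6U) → rack 1 (remaining 42U)
S2 (30U) → rack 1 (remaining 12U)
S3 (25U) → rack 2 (remaining 23U)
S4 (28U) → rack 3 (remaining 20U)
S5 (7U) → rack 2 (remaining 16U)
S6 (6U) → rack 3 (remaining 14U)
S7 (11U) → rack 2 (remaining 5U)
S8 (32U) → rack 4 (remaining 16U)
S9 (5U) → rack 4 (remaining 11U)
S10 (31U) → rack 5 (remaining 17U)
S11 (32U) → rack 6 (remaining 16U)
S12 (28U) → rack 7 (remaining 20U)
S13 (34U) → rack 8 (remaining 14U)
S14 (27U) → rack 9 (remaining 21U)
9 racks × 48U = 432U; used 302U; unused 130U.

130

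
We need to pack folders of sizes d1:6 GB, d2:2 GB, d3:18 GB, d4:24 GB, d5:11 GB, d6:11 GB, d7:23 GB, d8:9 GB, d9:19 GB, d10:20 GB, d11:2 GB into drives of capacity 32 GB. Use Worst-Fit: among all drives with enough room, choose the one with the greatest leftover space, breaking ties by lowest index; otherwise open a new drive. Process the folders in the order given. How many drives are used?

6

drive 1: place d1 (6 GB), 26 GB left
drive 1: place d2 (2 GB), 24 GB left
drive 1: place d3 (18 GB), 6 GB left
drive 2: place d4 (24 GB), 8 GB left
drive 3: place d5 (11 GB), 21 GB left
drive 3: place d6 (11 GB), 10 GB left
drive 4: place d7 (23 GB), 9 GB left
drive 3: place d8 (9 GB), 1 GB left
drive 5: place d9 (19 GB), 13 GB left
drive 6: place d10 (20 GB), 12 GB left
drive 5: place d11 (2 GB), 11 GB left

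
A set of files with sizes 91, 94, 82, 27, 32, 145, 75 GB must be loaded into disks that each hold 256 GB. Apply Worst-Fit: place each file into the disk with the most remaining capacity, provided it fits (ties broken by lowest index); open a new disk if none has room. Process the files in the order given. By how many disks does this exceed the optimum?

0

Worst-Fit: [91,94] [82,27,32,75] [145] → 3 disks.
Total size 546 GB; any packing needs at least ⌈546/256⌉ = 3 disks.
So 3 is already optimal.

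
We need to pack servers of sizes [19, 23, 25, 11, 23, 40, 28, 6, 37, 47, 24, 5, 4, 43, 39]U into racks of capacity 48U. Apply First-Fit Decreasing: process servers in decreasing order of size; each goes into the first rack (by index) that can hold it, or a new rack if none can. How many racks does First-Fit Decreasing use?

Sorted descending: 47, 43, 40, 39, 37, 28, 25, 24, 23, 23, 19, 11, 6, 5, 4.
Put 47U in rack 1; 1U remain.
Put 43U in rack 2; 5U remain.
Put 40U in rack 3; 8U remain.
Put 39U in rack 4; 9U remain.
Put 37U in rack 5; 11U remain.
Put 28U in rack 6; 20U remain.
Put 25U in rack 7; 23U remain.
Put 24U in rack 8; 24U remain.
Put 23U in rack 7; 0U remain.
Put 23U in rack 8; 1U remain.
Put 19U in rack 6; 1U remain.
Put 11U in rack 5; 0U remain.
Put 6U in rack 3; 2U remain.
Put 5U in rack 2; 0U remain.
Put 4U in rack 4; 5U remain.

8 racks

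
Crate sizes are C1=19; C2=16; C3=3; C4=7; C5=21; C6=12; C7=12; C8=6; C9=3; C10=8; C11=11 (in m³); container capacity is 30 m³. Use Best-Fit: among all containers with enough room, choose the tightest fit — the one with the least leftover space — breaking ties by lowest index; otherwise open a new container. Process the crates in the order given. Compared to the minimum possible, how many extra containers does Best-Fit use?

1

Best-Fit: [19,3,7] [16,12] [21,6,3] [12,8] [11] → 5 containers.
Total size 118 m³; any packing needs at least ⌈118/30⌉ = 4 containers.
An optimal packing achieves that bound: [21,6,3] [19,11] [16,12] [12,8,7,3] → 4 containers.
Excess: 5 − 4 = 1.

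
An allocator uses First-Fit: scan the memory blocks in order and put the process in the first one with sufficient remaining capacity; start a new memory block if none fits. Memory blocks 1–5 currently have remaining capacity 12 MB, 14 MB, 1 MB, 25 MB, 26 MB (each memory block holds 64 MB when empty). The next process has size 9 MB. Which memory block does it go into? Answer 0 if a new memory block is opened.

1

Memory blocks with room: memory block 1 (12 MB), memory block 2 (14 MB), memory block 4 (25 MB), memory block 5 (26 MB).
The first with room is memory block 1.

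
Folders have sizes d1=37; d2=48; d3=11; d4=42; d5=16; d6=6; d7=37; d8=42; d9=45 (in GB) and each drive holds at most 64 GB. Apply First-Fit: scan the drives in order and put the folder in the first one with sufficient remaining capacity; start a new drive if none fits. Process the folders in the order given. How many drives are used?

6 drives

drive 1: place d1 (37 GB), 27 GB left
drive 2: place d2 (48 GB), 16 GB left
drive 1: place d3 (11 GB), 16 GB left
drive 3: place d4 (42 GB), 22 GB left
drive 1: place d5 (16 GB), 0 GB left
drive 2: place d6 (6 GB), 10 GB left
drive 4: place d7 (37 GB), 27 GB left
drive 5: place d8 (42 GB), 22 GB left
drive 6: place d9 (45 GB), 19 GB left
Final drives: [37,11,16] [48,6] [42] [37] [42] [45].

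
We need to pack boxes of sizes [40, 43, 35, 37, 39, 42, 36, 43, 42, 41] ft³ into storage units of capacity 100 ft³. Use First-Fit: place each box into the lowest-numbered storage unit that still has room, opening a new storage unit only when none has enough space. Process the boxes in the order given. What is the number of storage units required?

40 ft³ → storage unit 1 (remaining 60 ft³)
43 ft³ → storage unit 1 (remaining 17 ft³)
35 ft³ → storage unit 2 (remaining 65 ft³)
37 ft³ → storage unit 2 (remaining 28 ft³)
39 ft³ → storage unit 3 (remaining 61 ft³)
42 ft³ → storage unit 3 (remaining 19 ft³)
36 ft³ → storage unit 4 (remaining 64 ft³)
43 ft³ → storage unit 4 (remaining 21 ft³)
42 ft³ → storage unit 5 (remaining 58 ft³)
41 ft³ → storage unit 5 (remaining 17 ft³)
Final storage units: [40,43] [35,37] [39,42] [36,43] [42,41].

5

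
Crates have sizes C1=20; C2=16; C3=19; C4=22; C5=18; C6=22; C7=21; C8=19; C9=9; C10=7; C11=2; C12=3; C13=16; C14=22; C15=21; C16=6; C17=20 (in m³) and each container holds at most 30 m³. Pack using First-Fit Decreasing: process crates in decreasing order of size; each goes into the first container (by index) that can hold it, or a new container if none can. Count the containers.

12

Sorted descending: 22, 22, 22, 21, 21, 20, 20, 19, 19, 18, 16, 16, 9, 7, 6, 3, 2.
22 m³ → container 1 (remaining 8 m³)
22 m³ → container 2 (remaining 8 m³)
22 m³ → container 3 (remaining 8 m³)
21 m³ → container 4 (remaining 9 m³)
21 m³ → container 5 (remaining 9 m³)
20 m³ → container 6 (remaining 10 m³)
20 m³ → container 7 (remaining 10 m³)
19 m³ → container 8 (remaining 11 m³)
19 m³ → container 9 (remaining 11 m³)
18 m³ → container 10 (remaining 12 m³)
16 m³ → container 11 (remaining 14 m³)
16 m³ → container 12 (remaining 14 m³)
9 m³ → container 4 (remaining 0 m³)
7 m³ → container 1 (remaining 1 m³)
6 m³ → container 2 (remaining 2 m³)
3 m³ → container 3 (remaining 5 m³)
2 m³ → container 2 (remaining 0 m³)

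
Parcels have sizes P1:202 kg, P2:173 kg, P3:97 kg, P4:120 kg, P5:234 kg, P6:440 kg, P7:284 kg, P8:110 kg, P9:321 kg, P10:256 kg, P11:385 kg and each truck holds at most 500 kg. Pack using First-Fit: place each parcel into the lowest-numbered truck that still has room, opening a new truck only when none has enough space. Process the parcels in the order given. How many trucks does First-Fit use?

7

Put P1 (202 kg) in truck 1; 298 kg remain.
Put P2 (173 kg) in truck 1; 125 kg remain.
Put P3 (97 kg) in truck 1; 28 kg remain.
Put P4 (120 kg) in truck 2; 380 kg remain.
Put P5 (234 kg) in truck 2; 146 kg remain.
Put P6 (440 kg) in truck 3; 60 kg remain.
Put P7 (284 kg) in truck 4; 216 kg remain.
Put P8 (110 kg) in truck 2; 36 kg remain.
Put P9 (321 kg) in truck 5; 179 kg remain.
Put P10 (256 kg) in truck 6; 244 kg remain.
Put P11 (385 kg) in truck 7; 115 kg remain.
Final trucks: [202,173,97] [120,234,110] [440] [284] [321] [256] [385].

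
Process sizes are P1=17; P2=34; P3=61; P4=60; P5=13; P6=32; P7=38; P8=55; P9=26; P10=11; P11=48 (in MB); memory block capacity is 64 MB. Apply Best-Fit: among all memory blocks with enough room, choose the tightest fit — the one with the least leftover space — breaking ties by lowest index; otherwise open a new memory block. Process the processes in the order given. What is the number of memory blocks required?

Put P1 (17 MB) in memory block 1; 47 MB remain.
Put P2 (34 MB) in memory block 1; 13 MB remain.
Put P3 (61 MB) in memory block 2; 3 MB remain.
Put P4 (60 MB) in memory block 3; 4 MB remain.
Put P5 (13 MB) in memory block 1; 0 MB remain.
Put P6 (32 MB) in memory block 4; 32 MB remain.
Put P7 (38 MB) in memory block 5; 26 MB remain.
Put P8 (55 MB) in memory block 6; 9 MB remain.
Put P9 (26 MB) in memory block 5; 0 MB remain.
Put P10 (11 MB) in memory block 4; 21 MB remain.
Put P11 (48 MB) in memory block 7; 16 MB remain.

7 memory blocks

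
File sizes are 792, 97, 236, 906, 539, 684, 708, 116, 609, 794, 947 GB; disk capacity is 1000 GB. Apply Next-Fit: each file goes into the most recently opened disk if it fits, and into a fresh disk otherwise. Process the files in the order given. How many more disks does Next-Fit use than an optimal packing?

1

Next-Fit: [792,97] [236] [906] [539] [684] [708,116] [609] [794] [947] → 9 disks.
8 files exceed 500 GB (half the capacity), and no two of those can share a disk, so at least 8 disks are needed.
An optimal packing achieves that bound: [947] [906] [794,116] [792,97] [708,236] [684] [609] [539] → 8 disks.
Excess: 9 − 8 = 1.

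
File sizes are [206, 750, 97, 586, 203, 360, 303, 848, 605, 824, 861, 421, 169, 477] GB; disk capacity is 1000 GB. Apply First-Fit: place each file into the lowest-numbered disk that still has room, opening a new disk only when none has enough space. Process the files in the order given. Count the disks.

Put 206 GB in disk 1; 794 GB remain.
Put 750 GB in disk 1; 44 GB remain.
Put 97 GB in disk 2; 903 GB remain.
Put 586 GB in disk 2; 317 GB remain.
Put 203 GB in disk 2; 114 GB remain.
Put 360 GB in disk 3; 640 GB remain.
Put 303 GB in disk 3; 337 GB remain.
Put 848 GB in disk 4; 152 GB remain.
Put 605 GB in disk 5; 395 GB remain.
Put 824 GB in disk 6; 176 GB remain.
Put 861 GB in disk 7; 139 GB remain.
Put 421 GB in disk 8; 579 GB remain.
Put 169 GB in disk 3; 168 GB remain.
Put 477 GB in disk 8; 102 GB remain.
Final disks: [206,750] [97,586,203] [360,303,169] [848] [605] [824] [861] [421,477].

8 disks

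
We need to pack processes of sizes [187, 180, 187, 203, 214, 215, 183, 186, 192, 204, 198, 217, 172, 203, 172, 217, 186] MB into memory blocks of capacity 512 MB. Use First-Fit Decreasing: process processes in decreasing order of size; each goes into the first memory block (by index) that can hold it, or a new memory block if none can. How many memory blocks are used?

9 memory blocks

Sorted descending: 217, 217, 215, 214, 204, 203, 203, 198, 192, 187, 187, 186, 186, 183, 180, 172, 172.
memory block 1: place 217 MB, 295 MB left
memory block 1: place 217 MB, 78 MB left
memory block 2: place 215 MB, 297 MB left
memory block 2: place 214 MB, 83 MB left
memory block 3: place 204 MB, 308 MB left
memory block 3: place 203 MB, 105 MB left
memory block 4: place 203 MB, 309 MB left
memory block 4: place 198 MB, 111 MB left
memory block 5: place 192 MB, 320 MB left
memory block 5: place 187 MB, 133 MB left
memory block 6: place 187 MB, 325 MB left
memory block 6: place 186 MB, 139 MB left
memory block 7: place 186 MB, 326 MB left
memory block 7: place 183 MB, 143 MB left
memory block 8: place 180 MB, 332 MB left
memory block 8: place 172 MB, 160 MB left
memory block 9: place 172 MB, 340 MB left
Final memory blocks: [217,217] [215,214] [204,203] [203,198] [192,187] [187,186] [186,183] [180,172] [172].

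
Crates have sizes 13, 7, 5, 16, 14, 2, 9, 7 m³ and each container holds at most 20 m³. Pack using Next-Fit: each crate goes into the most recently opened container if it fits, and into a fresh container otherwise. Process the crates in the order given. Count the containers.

5 containers

Put 13 m³ in container 1; 7 m³ remain.
Put 7 m³ in container 1; 0 m³ remain.
Put 5 m³ in container 2; 15 m³ remain.
Put 16 m³ in container 3; 4 m³ remain.
Put 14 m³ in container 4; 6 m³ remain.
Put 2 m³ in container 4; 4 m³ remain.
Put 9 m³ in container 5; 11 m³ remain.
Put 7 m³ in container 5; 4 m³ remain.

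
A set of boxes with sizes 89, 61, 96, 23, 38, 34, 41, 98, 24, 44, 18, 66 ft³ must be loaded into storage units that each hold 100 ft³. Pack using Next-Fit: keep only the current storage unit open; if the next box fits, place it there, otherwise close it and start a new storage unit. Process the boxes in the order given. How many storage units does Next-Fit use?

8 storage units

Put 89 ft³ in storage unit 1; 11 ft³ remain.
Put 61 ft³ in storage unit 2; 39 ft³ remain.
Put 96 ft³ in storage unit 3; 4 ft³ remain.
Put 23 ft³ in storage unit 4; 77 ft³ remain.
Put 38 ft³ in storage unit 4; 39 ft³ remain.
Put 34 ft³ in storage unit 4; 5 ft³ remain.
Put 41 ft³ in storage unit 5; 59 ft³ remain.
Put 98 ft³ in storage unit 6; 2 ft³ remain.
Put 24 ft³ in storage unit 7; 76 ft³ remain.
Put 44 ft³ in storage unit 7; 32 ft³ remain.
Put 18 ft³ in storage unit 7; 14 ft³ remain.
Put 66 ft³ in storage unit 8; 34 ft³ remain.
Final storage units: [89] [61] [96] [23,38,34] [41] [98] [24,44,18] [66].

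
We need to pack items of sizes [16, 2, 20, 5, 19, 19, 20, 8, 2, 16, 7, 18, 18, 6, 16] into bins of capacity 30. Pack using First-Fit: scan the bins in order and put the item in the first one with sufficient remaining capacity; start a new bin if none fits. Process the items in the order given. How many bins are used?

Put 16 in bin 1; 14 remain.
Put 2 in bin 1; 12 remain.
Put 20 in bin 2; 10 remain.
Put 5 in bin 1; 7 remain.
Put 19 in bin 3; 11 remain.
Put 19 in bin 4; 11 remain.
Put 20 in bin 5; 10 remain.
Put 8 in bin 2; 2 remain.
Put 2 in bin 1; 5 remain.
Put 16 in bin 6; 14 remain.
Put 7 in bin 3; 4 remain.
Put 18 in bin 7; 12 remain.
Put 18 in bin 8; 12 remain.
Put 6 in bin 4; 5 remain.
Put 16 in bin 9; 14 remain.

9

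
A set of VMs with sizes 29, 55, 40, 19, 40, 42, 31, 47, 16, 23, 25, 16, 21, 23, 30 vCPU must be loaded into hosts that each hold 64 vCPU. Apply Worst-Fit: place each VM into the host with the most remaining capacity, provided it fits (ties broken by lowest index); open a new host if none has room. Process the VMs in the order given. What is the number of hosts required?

29 vCPU → host 1 (remaining 35 vCPU)
55 vCPU → host 2 (remaining 9 vCPU)
40 vCPU → host 3 (remaining 24 vCPU)
19 vCPU → host 1 (remaining 16 vCPU)
40 vCPU → host 4 (remaining 24 vCPU)
42 vCPU → host 5 (remaining 22 vCPU)
31 vCPU → host 6 (remaining 33 vCPU)
47 vCPU → host 7 (remaining 17 vCPU)
16 vCPU → host 6 (remaining 17 vCPU)
23 vCPU → host 3 (remaining 1 vCPU)
25 vCPU → host 8 (remaining 39 vCPU)
16 vCPU → host 8 (remaining 23 vCPU)
21 vCPU → host 4 (remaining 3 vCPU)
23 vCPU → host 8 (remaining 0 vCPU)
30 vCPU → host 9 (remaining 34 vCPU)
Final hosts: [29,19] [55] [40,23] [40,21] [42] [31,16] [47] [25,16,23] [30].

9 hosts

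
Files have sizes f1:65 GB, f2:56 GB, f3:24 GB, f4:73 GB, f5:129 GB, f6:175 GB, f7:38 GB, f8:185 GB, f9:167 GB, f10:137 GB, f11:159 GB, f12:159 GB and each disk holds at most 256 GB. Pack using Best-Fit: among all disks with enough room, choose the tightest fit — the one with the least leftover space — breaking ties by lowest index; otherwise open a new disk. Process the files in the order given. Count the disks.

Put f1 (65 GB) in disk 1; 191 GB remain.
Put f2 (56 GB) in disk 1; 135 GB remain.
Put f3 (24 GB) in disk 1; 111 GB remain.
Put f4 (73 GB) in disk 1; 38 GB remain.
Put f5 (129 GB) in disk 2; 127 GB remain.
Put f6 (175 GB) in disk 3; 81 GB remain.
Put f7 (38 GB) in disk 1; 0 GB remain.
Put f8 (185 GB) in disk 4; 71 GB remain.
Put f9 (167 GB) in disk 5; 89 GB remain.
Put f10 (137 GB) in disk 6; 119 GB remain.
Put f11 (159 GB) in disk 7; 97 GB remain.
Put f12 (159 GB) in disk 8; 97 GB remain.

8 disks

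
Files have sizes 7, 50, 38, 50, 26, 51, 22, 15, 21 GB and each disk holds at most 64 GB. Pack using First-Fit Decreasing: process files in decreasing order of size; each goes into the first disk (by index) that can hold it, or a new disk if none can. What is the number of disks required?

Sorted descending: 51, 50, 50, 38, 26, 22, 21, 15, 7.
Put 51 GB in disk 1; 13 GB remain.
Put 50 GB in disk 2; 14 GB remain.
Put 50 GB in disk 3; 14 GB remain.
Put 38 GB in disk 4; 26 GB remain.
Put 26 GB in disk 4; 0 GB remain.
Put 22 GB in disk 5; 42 GB remain.
Put 21 GB in disk 5; 21 GB remain.
Put 15 GB in disk 5; 6 GB remain.
Put 7 GB in disk 1; 6 GB remain.

5 disks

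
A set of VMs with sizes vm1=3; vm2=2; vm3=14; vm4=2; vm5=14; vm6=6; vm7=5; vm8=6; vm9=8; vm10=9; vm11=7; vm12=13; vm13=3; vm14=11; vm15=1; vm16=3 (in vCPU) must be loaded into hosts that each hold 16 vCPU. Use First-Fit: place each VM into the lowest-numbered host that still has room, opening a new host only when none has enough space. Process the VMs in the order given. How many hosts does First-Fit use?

8

vm1 (3 vCPU) → host 1 (remaining 13 vCPU)
vm2 (2 vCPU) → host 1 (remaining 11 vCPU)
vm3 (14 vCPU) → host 2 (remaining 2 vCPU)
vm4 (2 vCPU) → host 1 (remaining 9 vCPU)
vm5 (14 vCPU) → host 3 (remaining 2 vCPU)
vm6 (6 vCPU) → host 1 (remaining 3 vCPU)
vm7 (5 vCPU) → host 4 (remaining 11 vCPU)
vm8 (6 vCPU) → host 4 (remaining 5 vCPU)
vm9 (8 vCPU) → host 5 (remaining 8 vCPU)
vm10 (9 vCPU) → host 6 (remaining 7 vCPU)
vm11 (7 vCPU) → host 5 (remaining 1 vCPU)
vm12 (13 vCPU) → host 7 (remaining 3 vCPU)
vm13 (3 vCPU) → host 1 (remaining 0 vCPU)
vm14 (11 vCPU) → host 8 (remaining 5 vCPU)
vm15 (1 vCPU) → host 2 (remaining 1 vCPU)
vm16 (3 vCPU) → host 4 (remaining 2 vCPU)
Final hosts: [3,2,2,6,3] [14,1] [14] [5,6,3] [8,7] [9] [13] [11].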